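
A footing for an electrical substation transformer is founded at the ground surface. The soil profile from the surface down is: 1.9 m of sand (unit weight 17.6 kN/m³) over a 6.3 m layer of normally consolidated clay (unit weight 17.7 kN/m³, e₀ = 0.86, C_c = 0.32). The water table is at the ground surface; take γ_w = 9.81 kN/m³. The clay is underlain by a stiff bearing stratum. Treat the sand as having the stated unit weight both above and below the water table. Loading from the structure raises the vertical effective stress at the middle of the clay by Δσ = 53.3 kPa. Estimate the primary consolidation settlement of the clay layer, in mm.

Mid-depth of clay below the ground surface: z = 1.9 + 6.3/2 = 5.05 m.
Total vertical stress at mid-clay: σ_v = 17.6×1.9 + 17.7×3.15 = 89.195 kPa.
Pore pressure: u = 9.81×(5.05 − 0) = 49.541 kPa.
Initial effective stress: σ'_0 = σ_v − u = 89.195 − 49.541 = 39.654 kPa.
Final effective stress: σ'_f = σ'_0 + Δσ = 39.654 + 53.3 = 92.954 kPa.
Normally consolidated clay, so the full stress increment lies on the virgin compression line:
S_c = C_c·H/(1+e₀)·log₁₀(σ'_f/σ'_0) = 0.32×6.3/(1+0.86)×log₁₀(92.954/39.654)
    = 1.0839 × 0.36998 = 0.401 m

S_c ≈ 401 mm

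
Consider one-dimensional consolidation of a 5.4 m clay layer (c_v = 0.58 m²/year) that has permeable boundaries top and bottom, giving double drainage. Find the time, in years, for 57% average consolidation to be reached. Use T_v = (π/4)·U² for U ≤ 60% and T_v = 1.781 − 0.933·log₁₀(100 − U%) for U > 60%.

Drainage path length: H_d = H/2 = 2.7 m (double drainage).
U ≤ 60%: T_v = (π/4)·U² = (π/4)×0.57² = 0.25518.
t = T_v·H_d²/c_v = 0.25518×2.7²/0.58 = 3.207 years.

t ≈ 3.21 years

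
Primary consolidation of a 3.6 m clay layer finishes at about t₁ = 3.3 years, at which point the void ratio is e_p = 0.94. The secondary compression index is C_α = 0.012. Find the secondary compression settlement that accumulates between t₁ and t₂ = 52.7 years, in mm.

S_s ≈ 26.8 mm

Secondary compression: S_s = C_α·H/(1+e_p)·log₁₀(t₂/t₁)
S_s = 0.012×3.6/(1+0.94)×log₁₀(52.7/3.3)
    = 0.02227 × 1.203 = 0.0268 m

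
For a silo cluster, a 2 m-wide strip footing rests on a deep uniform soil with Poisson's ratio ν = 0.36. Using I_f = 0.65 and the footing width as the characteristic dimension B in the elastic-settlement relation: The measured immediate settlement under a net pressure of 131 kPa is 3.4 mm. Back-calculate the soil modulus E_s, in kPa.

S_e = q·B·(1−ν²)/E_s · I_f  ⇒  E_s = q·B·(1−ν²)·I_f / S_e.
E_s = 131 × 2 × 0.8704 × 0.65 / 0.0034 = 43600 kPa

E_s ≈ 43600 kPa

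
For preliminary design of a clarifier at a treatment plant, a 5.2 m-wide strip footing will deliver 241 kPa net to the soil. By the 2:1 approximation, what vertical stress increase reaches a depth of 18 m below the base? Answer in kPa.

Δσ_z ≈ 54 kPa

By the 2:1 method the load spreads at 1 horizontal : 2 vertical, so at depth z the loaded area has grown by z in each plan dimension:
Δσ = qB/(B+z) = 241×5.2/(5.2+18) = 54.017 kPa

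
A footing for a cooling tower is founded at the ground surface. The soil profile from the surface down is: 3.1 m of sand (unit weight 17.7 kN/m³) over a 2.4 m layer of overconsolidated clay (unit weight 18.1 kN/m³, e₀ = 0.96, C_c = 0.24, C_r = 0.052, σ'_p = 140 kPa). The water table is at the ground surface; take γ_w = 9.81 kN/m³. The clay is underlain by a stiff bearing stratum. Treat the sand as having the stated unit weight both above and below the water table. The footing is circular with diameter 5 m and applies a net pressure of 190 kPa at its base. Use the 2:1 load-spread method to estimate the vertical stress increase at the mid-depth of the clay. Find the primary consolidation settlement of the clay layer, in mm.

Mid-depth of clay below the ground surface: z = 3.1 + 2.4/2 = 4.3 m.
Total vertical stress at mid-clay: σ_v = 17.7×3.1 + 18.1×1.2 = 76.59 kPa.
Pore pressure: u = 9.81×(4.3 − 0) = 42.183 kPa.
Initial effective stress: σ'_0 = σ_v − u = 76.59 − 42.183 = 34.407 kPa.
Stress increase at mid-clay by the 2:1 spreading method:
Δσ ≈ qD²/(D+z)² = 190×5²/(5+4.3)² = 54.92 kPa
Final effective stress: σ'_f = 34.407 + 54.92 = 89.327 kPa.
σ'_f = 89.327 ≤ σ'_p = 140 kPa, so the clay remains overconsolidated and only the recompression index applies:
S_c = C_r·H/(1+e₀)·log₁₀(σ'_f/σ'_0) = 0.052×2.4/1.96×log₁₀(89.327/34.407)
    = 0.063674 × 0.41434 = 0.02638 m

S_c ≈ 26.4 mm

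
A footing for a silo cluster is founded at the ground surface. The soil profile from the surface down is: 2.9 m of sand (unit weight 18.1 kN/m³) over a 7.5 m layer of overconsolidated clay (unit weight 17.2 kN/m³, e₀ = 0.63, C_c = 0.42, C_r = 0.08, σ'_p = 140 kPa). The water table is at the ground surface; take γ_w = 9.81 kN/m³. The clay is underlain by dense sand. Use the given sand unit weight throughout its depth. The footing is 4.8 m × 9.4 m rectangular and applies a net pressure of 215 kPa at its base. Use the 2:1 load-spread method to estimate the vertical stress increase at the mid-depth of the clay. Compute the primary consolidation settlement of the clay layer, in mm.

Mid-depth of clay below the ground surface: z = 2.9 + 7.5/2 = 6.65 m.
Total vertical stress at mid-clay: σ_v = 18.1×2.9 + 17.2×3.75 = 116.99 kPa.
Pore pressure: u = 9.81×(6.65 − 0) = 65.237 kPa.
Initial effective stress: σ'_0 = σ_v − u = 116.99 − 65.237 = 51.753 kPa.
Stress increase at mid-clay by the 2:1 spreading method:
Δσ = qBL/((B+z)(L+z)) = 215×4.8×9.4/((4.8+6.65)(9.4+6.65)) = 52.787 kPa
Final effective stress: σ'_f = 51.753 + 52.787 = 104.54 kPa.
σ'_f = 104.54 ≤ σ'_p = 140 kPa, so the clay remains overconsolidated and only the recompression index applies:
S_c = C_r·H/(1+e₀)·log₁₀(σ'_f/σ'_0) = 0.08×7.5/1.63×log₁₀(104.54/51.753)
    = 0.3681 × 0.30535 = 0.1124 m

S_c ≈ 112 mm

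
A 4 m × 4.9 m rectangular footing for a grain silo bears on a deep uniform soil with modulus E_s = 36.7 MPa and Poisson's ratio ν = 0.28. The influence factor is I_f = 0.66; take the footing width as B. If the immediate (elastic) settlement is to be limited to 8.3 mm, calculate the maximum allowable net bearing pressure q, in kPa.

q ≈ 125 kPa

E_s = 36.7 MPa = 36700 kPa.
S_e = q·B·(1−ν²)/E_s · I_f  ⇒  q = S_e·E_s / (B·(1−ν²)·I_f).
q = 0.0083 × 36700 / (4 × 0.9216 × 0.66) = 125.2 kPa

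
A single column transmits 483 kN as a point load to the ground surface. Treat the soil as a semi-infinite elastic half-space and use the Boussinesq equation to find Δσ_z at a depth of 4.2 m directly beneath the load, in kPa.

Boussinesq vertical stress below a point load on an elastic half-space:
Δσ_z = 3P/(2πz²) · [1 + (r/z)²]^(−5/2)
r/z = 0/4.2 = 0; [1+(r/z)²]^(−5/2) = 1.
Δσ_z = 3×483/(2π×4.2²) × 1 = 13.073 × 1 = 13.07 kPa

Δσ_z ≈ 13.1 kPa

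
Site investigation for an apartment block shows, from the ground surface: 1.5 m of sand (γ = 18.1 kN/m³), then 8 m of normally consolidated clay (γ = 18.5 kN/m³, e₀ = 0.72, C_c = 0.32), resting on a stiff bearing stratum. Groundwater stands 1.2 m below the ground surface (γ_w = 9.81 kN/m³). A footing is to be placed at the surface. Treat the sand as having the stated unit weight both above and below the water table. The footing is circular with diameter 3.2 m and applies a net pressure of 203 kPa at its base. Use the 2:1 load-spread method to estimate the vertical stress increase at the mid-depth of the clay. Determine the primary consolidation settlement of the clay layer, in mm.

Mid-depth of clay below the ground surface: z = 1.5 + 8/2 = 5.5 m.
Total vertical stress at mid-clay: σ_v = 18.1×1.5 + 18.5×4 = 101.15 kPa.
Pore pressure: u = 9.81×(5.5 − 1.2) = 42.183 kPa.
Initial effective stress: σ'_0 = σ_v − u = 101.15 − 42.183 = 58.967 kPa.
Stress increase at mid-clay by the 2:1 spreading method:
Δσ ≈ qD²/(D+z)² = 203×3.2²/(3.2+5.5)² = 27.464 kPa
Final effective stress: σ'_f = σ'_0 + Δσ = 58.967 + 27.464 = 86.431 kPa.
Normally consolidated clay, so the full stress increment lies on the virgin compression line:
S_c = C_c·H/(1+e₀)·log₁₀(σ'_f/σ'_0) = 0.32×8/(1+0.72)×log₁₀(86.431/58.967)
    = 1.4884 × 0.16606 = 0.2472 m

S_c ≈ 247 mm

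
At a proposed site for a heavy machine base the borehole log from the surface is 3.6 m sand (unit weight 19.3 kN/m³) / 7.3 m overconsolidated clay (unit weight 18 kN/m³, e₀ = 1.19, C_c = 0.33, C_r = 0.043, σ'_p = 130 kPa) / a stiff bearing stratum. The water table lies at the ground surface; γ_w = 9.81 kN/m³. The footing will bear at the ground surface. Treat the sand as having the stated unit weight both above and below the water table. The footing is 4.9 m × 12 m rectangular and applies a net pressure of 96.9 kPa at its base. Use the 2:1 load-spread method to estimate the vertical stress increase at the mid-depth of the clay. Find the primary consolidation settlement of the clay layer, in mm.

Mid-depth of clay below the ground surface: z = 3.6 + 7.3/2 = 7.25 m.
Total vertical stress at mid-clay: σ_v = 19.3×3.6 + 18×3.65 = 135.18 kPa.
Pore pressure: u = 9.81×(7.25 − 0) = 71.123 kPa.
Initial effective stress: σ'_0 = σ_v − u = 135.18 − 71.123 = 64.057 kPa.
Stress increase at mid-clay by the 2:1 spreading method:
Δσ = qBL/((B+z)(L+z)) = 96.9×4.9×12/((4.9+7.25)(12+7.25)) = 24.361 kPa
Final effective stress: σ'_f = 64.057 + 24.361 = 88.418 kPa.
σ'_f = 88.418 ≤ σ'_p = 130 kPa, so the clay remains overconsolidated and only the recompression index applies:
S_c = C_r·H/(1+e₀)·log₁₀(σ'_f/σ'_0) = 0.043×7.3/2.19×log₁₀(88.418/64.057)
    = 0.14333 × 0.13997 = 0.02006 m

S_c ≈ 20.1 mm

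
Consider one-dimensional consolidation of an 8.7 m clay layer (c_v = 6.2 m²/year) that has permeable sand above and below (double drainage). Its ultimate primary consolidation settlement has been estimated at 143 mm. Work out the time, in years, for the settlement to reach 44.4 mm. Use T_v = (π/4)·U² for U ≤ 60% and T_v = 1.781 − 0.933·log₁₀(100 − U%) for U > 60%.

Drainage path length: H_d = H/2 = 4.35 m (double drainage).
U = S(t)/S_ult = 44.4/143 = 0.3105.
U ≤ 60%: T_v = (π/4)·U² = (π/4)×0.31049² = 0.075715.
t = T_v·H_d²/c_v = 0.075715×4.35²/6.2 = 0.2311 years.

t ≈ 0.231 years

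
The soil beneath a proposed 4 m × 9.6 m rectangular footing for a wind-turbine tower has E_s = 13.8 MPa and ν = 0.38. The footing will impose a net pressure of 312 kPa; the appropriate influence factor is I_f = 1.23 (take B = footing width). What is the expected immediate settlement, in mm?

S_e ≈ 95.2 mm

Immediate (elastic) settlement: S_e = q·B·(1−ν²)/E_s · I_f.
E_s = 13.8 MPa = 13800 kPa.
S_e = 312 × 4 × (1 − 0.38²) / 13800 × 1.23
    = 312 × 4 × 0.8556 / 13800 × 1.23
    = 0.09517 m = 95.17 mm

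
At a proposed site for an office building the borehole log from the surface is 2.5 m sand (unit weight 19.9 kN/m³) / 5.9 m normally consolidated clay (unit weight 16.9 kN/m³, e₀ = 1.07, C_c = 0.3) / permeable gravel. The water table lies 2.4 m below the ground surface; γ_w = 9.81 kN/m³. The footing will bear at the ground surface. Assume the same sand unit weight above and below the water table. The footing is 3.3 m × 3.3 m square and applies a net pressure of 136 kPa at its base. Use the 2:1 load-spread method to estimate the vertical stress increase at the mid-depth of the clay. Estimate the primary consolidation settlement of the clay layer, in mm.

Mid-depth of clay below the ground surface: z = 2.5 + 5.9/2 = 5.45 m.
Total vertical stress at mid-clay: σ_v = 19.9×2.5 + 16.9×2.95 = 99.605 kPa.
Pore pressure: u = 9.81×(5.45 − 2.4) = 29.921 kPa.
Initial effective stress: σ'_0 = σ_v − u = 99.605 − 29.921 = 69.684 kPa.
Stress increase at mid-clay by the 2:1 spreading method:
Δσ = qBL/((B+z)(L+z)) = 136×3.3×3.3/((3.3+5.45)(3.3+5.45)) = 19.344 kPa
Final effective stress: σ'_f = σ'_0 + Δσ = 69.684 + 19.344 = 89.028 kPa.
Normally consolidated clay, so the full stress increment lies on the virgin compression line:
S_c = C_c·H/(1+e₀)·log₁₀(σ'_f/σ'_0) = 0.3×5.9/(1+1.07)×log₁₀(89.028/69.684)
    = 0.85507 × 0.10639 = 0.09097 m

S_c ≈ 91 mm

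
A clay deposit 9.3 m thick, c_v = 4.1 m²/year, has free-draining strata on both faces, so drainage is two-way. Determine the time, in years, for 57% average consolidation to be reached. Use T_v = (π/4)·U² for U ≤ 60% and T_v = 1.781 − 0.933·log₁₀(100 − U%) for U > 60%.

t ≈ 1.35 years

Drainage path length: H_d = H/2 = 4.65 m (double drainage).
U ≤ 60%: T_v = (π/4)·U² = (π/4)×0.57² = 0.25518.
t = T_v·H_d²/c_v = 0.25518×4.65²/4.1 = 1.346 years.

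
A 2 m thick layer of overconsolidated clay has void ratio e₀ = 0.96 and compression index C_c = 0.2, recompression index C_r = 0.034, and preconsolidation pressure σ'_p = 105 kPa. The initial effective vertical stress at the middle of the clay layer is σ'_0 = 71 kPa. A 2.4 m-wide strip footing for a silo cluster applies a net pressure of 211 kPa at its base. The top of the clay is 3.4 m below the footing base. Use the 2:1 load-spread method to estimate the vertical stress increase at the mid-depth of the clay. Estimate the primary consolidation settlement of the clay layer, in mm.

S_c ≈ 34.8 mm

Mid-depth of clay below the footing base: z = 3.4 + 2/2 = 4.4 m.
Stress increase at mid-clay by the 2:1 spreading method:
Δσ = qB/(B+z) = 211×2.4/(2.4+4.4) = 74.471 kPa
Final effective stress: σ'_f = 71 + 74.471 = 145.47 kPa.
σ'_f = 145.47 > σ'_p = 105 kPa, so the stress path crosses the preconsolidation pressure — recompression up to σ'_p, then virgin compression beyond:
S_c = H/(1+e₀)·[C_r·log₁₀(σ'_p/σ'_0) + C_c·log₁₀(σ'_f/σ'_p)]
    = 2/1.96 × [0.034×log₁₀(105/71) + 0.2×log₁₀(145.47/105)]
    = 1.0204 × [0.0057777 + 0.028317] = 0.03479 m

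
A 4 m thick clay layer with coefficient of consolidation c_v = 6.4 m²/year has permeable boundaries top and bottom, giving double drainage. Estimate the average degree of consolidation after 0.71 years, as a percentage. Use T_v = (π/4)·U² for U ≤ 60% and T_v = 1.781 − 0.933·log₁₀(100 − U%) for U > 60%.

Drainage path length: H_d = H/2 = 2 m (double drainage).
T_v = c_v·t/H_d² = 6.4×0.71/2² = 1.136.
T_v = 1.136 corresponds to the U > 60% branch:
U = 1 − 10^((1.781 − T_v)/0.933)/100 = 0.9509

U ≈ 95.1 %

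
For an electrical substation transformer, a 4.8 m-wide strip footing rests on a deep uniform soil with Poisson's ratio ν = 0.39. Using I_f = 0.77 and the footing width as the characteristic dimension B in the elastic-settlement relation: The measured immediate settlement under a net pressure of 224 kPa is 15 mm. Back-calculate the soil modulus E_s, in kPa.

E_s ≈ 46800 kPa

S_e = q·B·(1−ν²)/E_s · I_f  ⇒  E_s = q·B·(1−ν²)·I_f / S_e.
E_s = 224 × 4.8 × 0.8479 × 0.77 / 0.015 = 46800 kPa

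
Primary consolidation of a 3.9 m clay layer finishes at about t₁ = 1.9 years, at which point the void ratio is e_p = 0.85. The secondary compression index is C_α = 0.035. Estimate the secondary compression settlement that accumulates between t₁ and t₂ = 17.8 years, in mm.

Secondary compression: S_s = C_α·H/(1+e_p)·log₁₀(t₂/t₁)
S_s = 0.035×3.9/(1+0.85)×log₁₀(17.8/1.9)
    = 0.07378 × 0.9717 = 0.07169 m

S_s ≈ 71.7 mm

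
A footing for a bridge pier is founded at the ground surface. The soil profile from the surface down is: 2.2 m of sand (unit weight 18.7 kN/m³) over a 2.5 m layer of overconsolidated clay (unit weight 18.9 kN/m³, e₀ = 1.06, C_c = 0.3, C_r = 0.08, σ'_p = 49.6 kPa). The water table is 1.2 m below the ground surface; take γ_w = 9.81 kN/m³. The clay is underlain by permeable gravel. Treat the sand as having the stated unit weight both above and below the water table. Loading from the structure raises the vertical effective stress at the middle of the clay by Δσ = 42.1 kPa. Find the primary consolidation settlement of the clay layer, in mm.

Mid-depth of clay below the ground surface: z = 2.2 + 2.5/2 = 3.45 m.
Total vertical stress at mid-clay: σ_v = 18.7×2.2 + 18.9×1.25 = 64.765 kPa.
Pore pressure: u = 9.81×(3.45 − 1.2) = 22.073 kPa.
Initial effective stress: σ'_0 = σ_v − u = 64.765 − 22.073 = 42.692 kPa.
Final effective stress: σ'_f = 42.692 + 42.1 = 84.792 kPa.
σ'_f = 84.792 > σ'_p = 49.6 kPa, so the stress path crosses the preconsolidation pressure — recompression up to σ'_p, then virgin compression beyond:
S_c = H/(1+e₀)·[C_r·log₁₀(σ'_p/σ'_0) + C_c·log₁₀(σ'_f/σ'_p)]
    = 2.5/2.06 × [0.08×log₁₀(49.6/42.692) + 0.3×log₁₀(84.792/49.6)]
    = 1.2136 × [0.0052108 + 0.069862] = 0.09111 m

S_c ≈ 91.1 mm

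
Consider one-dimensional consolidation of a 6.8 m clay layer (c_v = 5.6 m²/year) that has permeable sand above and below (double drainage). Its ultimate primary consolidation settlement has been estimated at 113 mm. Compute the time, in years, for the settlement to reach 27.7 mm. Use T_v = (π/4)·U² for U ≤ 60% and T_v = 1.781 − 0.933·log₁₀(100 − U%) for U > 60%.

t ≈ 0.0974 years

Drainage path length: H_d = H/2 = 3.4 m (double drainage).
U = S(t)/S_ult = 27.7/113 = 0.2451.
U ≤ 60%: T_v = (π/4)·U² = (π/4)×0.24513² = 0.047195.
t = T_v·H_d²/c_v = 0.047195×3.4²/5.6 = 0.09742 years.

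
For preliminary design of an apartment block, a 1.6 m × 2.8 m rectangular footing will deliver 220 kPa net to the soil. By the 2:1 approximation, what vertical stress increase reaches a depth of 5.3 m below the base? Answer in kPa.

Δσ_z ≈ 17.6 kPa

By the 2:1 method the load spreads at 1 horizontal : 2 vertical, so at depth z the loaded area has grown by z in each plan dimension:
Δσ = qBL/((B+z)(L+z)) = 220×1.6×2.8/((1.6+5.3)(2.8+5.3)) = 17.635 kPa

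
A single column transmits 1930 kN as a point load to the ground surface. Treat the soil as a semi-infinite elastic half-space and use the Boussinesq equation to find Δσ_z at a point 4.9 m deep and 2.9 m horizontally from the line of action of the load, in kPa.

Δσ_z ≈ 18.1 kPa

Boussinesq vertical stress below a point load on an elastic half-space:
Δσ_z = 3P/(2πz²) · [1 + (r/z)²]^(−5/2)
r/z = 2.9/4.9 = 0.59184; [1+(r/z)²]^(−5/2) = 0.47201.
Δσ_z = 3×1930/(2π×4.9²) × 0.47201 = 38.38 × 0.47201 = 18.12 kPa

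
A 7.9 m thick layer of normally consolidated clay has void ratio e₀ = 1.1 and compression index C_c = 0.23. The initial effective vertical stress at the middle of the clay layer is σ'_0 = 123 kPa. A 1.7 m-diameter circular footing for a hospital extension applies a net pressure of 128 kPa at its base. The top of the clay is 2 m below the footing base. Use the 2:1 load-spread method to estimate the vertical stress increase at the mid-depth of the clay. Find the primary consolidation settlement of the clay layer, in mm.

Mid-depth of clay below the footing base: z = 2 + 7.9/2 = 5.95 m.
Stress increase at mid-clay by the 2:1 spreading method:
Δσ ≈ qD²/(D+z)² = 128×1.7²/(1.7+5.95)² = 6.321 kPa
Final effective stress: σ'_f = σ'_0 + Δσ = 123 + 6.321 = 129.32 kPa.
Normally consolidated clay, so the full stress increment lies on the virgin compression line:
S_c = C_c·H/(1+e₀)·log₁₀(σ'_f/σ'_0) = 0.23×7.9/(1+1.1)×log₁₀(129.32/123)
    = 0.86524 × 0.021761 = 0.01883 m

S_c ≈ 18.8 mm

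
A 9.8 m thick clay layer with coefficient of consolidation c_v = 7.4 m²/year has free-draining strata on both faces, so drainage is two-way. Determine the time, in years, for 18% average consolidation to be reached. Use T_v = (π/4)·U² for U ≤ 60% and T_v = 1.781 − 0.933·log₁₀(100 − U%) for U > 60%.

t ≈ 0.0826 years

Drainage path length: H_d = H/2 = 4.9 m (double drainage).
U ≤ 60%: T_v = (π/4)·U² = (π/4)×0.18² = 0.025447.
t = T_v·H_d²/c_v = 0.025447×4.9²/7.4 = 0.08257 years.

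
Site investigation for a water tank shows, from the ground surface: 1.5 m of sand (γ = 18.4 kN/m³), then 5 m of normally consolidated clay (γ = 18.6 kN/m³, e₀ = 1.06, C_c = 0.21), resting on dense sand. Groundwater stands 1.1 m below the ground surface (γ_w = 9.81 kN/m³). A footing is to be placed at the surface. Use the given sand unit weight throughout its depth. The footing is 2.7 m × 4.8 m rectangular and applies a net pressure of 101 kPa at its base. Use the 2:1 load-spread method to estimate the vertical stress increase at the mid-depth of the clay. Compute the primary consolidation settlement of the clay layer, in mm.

Mid-depth of clay below the ground surface: z = 1.5 + 5/2 = 4 m.
Total vertical stress at mid-clay: σ_v = 18.4×1.5 + 18.6×2.5 = 74.1 kPa.
Pore pressure: u = 9.81×(4 − 1.1) = 28.449 kPa.
Initial effective stress: σ'_0 = σ_v − u = 74.1 − 28.449 = 45.651 kPa.
Stress increase at mid-clay by the 2:1 spreading method:
Δσ = qBL/((B+z)(L+z)) = 101×2.7×4.8/((2.7+4)(4.8+4)) = 22.201 kPa
Final effective stress: σ'_f = σ'_0 + Δσ = 45.651 + 22.201 = 67.852 kPa.
Normally consolidated clay, so the full stress increment lies on the virgin compression line:
S_c = C_c·H/(1+e₀)·log₁₀(σ'_f/σ'_0) = 0.21×5/(1+1.06)×log₁₀(67.852/45.651)
    = 0.50971 × 0.17211 = 0.08773 m

S_c ≈ 87.7 mm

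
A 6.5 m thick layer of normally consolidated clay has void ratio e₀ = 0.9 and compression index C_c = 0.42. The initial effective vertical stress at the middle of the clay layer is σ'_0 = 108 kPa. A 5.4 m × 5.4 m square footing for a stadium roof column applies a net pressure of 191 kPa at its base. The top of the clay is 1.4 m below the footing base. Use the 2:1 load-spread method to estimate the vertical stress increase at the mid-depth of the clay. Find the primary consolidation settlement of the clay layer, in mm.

Mid-depth of clay below the footing base: z = 1.4 + 6.5/2 = 4.65 m.
Stress increase at mid-clay by the 2:1 spreading method:
Δσ = qBL/((B+z)(L+z)) = 191×5.4×5.4/((5.4+4.65)(5.4+4.65)) = 55.143 kPa
Final effective stress: σ'_f = σ'_0 + Δσ = 108 + 55.143 = 163.14 kPa.
Normally consolidated clay, so the full stress increment lies on the virgin compression line:
S_c = C_c·H/(1+e₀)·log₁₀(σ'_f/σ'_0) = 0.42×6.5/(1+0.9)×log₁₀(163.14/108)
    = 1.4368 × 0.17914 = 0.2574 m

S_c ≈ 257 mm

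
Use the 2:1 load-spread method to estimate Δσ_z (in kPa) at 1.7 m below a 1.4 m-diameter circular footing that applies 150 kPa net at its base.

Δσ_z ≈ 30.6 kPa

By the 2:1 method the load spreads at 1 horizontal : 2 vertical, so at depth z the loaded area has grown by z in each plan dimension:
Δσ ≈ qD²/(D+z)² = 150×1.4²/(1.4+1.7)² = 30.593 kPa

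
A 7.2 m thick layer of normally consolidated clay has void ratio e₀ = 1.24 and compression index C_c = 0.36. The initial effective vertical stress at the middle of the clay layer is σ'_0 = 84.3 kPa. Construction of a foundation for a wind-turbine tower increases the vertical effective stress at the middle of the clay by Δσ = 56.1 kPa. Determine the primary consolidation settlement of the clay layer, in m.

Final effective stress: σ'_f = σ'_0 + Δσ = 84.3 + 56.1 = 140.4 kPa.
Normally consolidated clay, so the full stress increment lies on the virgin compression line:
S_c = C_c·H/(1+e₀)·log₁₀(σ'_f/σ'_0) = 0.36×7.2/(1+1.24)×log₁₀(140.4/84.3)
    = 1.1571 × 0.22154 = 0.2563 m

S_c ≈ 0.256 m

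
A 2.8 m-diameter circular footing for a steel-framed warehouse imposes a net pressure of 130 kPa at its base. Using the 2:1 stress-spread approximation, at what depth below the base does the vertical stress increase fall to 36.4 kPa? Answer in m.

2:1 spreading — at depth z the loaded area has grown by z in each plan dimension:
qD²/(D+z)² = Δσ_z ⇒ z = D(√(q/Δσ_z) − 1) = 2.8×(√(130/36.4) − 1) = 2.492 m

z ≈ 2.49 m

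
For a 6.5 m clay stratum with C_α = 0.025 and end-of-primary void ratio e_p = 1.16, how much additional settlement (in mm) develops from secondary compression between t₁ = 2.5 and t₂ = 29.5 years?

S_s ≈ 80.6 mm

Secondary compression: S_s = C_α·H/(1+e_p)·log₁₀(t₂/t₁)
S_s = 0.025×6.5/(1+1.16)×log₁₀(29.5/2.5)
    = 0.07523 × 1.072 = 0.08064 m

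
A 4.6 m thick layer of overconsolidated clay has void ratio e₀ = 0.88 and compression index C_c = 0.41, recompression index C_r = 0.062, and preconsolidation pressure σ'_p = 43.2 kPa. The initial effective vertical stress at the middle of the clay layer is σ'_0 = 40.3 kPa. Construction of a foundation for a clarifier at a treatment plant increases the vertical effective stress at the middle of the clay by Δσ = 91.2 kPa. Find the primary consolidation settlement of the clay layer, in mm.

S_c ≈ 490 mm

Final effective stress: σ'_f = 40.3 + 91.2 = 131.5 kPa.
σ'_f = 131.5 > σ'_p = 43.2 kPa, so the stress path crosses the preconsolidation pressure — recompression up to σ'_p, then virgin compression beyond:
S_c = H/(1+e₀)·[C_r·log₁₀(σ'_p/σ'_0) + C_c·log₁₀(σ'_f/σ'_p)]
    = 4.6/1.88 × [0.062×log₁₀(43.2/40.3) + 0.41×log₁₀(131.5/43.2)]
    = 2.4468 × [0.0018711 + 0.19821] = 0.4896 m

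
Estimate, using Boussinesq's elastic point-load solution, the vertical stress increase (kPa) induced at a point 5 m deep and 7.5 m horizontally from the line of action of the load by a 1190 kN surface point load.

Boussinesq vertical stress below a point load on an elastic half-space:
Δσ_z = 3P/(2πz²) · [1 + (r/z)²]^(−5/2)
r/z = 7.5/5 = 1.5; [1+(r/z)²]^(−5/2) = 0.052516.
Δσ_z = 3×1190/(2π×5²) × 0.052516 = 22.727 × 0.052516 = 1.194 kPa

Δσ_z ≈ 1.19 kPa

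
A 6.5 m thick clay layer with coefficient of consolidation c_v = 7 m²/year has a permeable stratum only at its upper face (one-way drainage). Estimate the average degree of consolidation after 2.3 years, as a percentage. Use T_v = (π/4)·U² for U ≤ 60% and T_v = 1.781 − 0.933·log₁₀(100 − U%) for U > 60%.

Drainage path length: H_d = H = 6.5 m (single drainage).
T_v = c_v·t/H_d² = 7×2.3/6.5² = 0.38107.
T_v = 0.38107 corresponds to the U > 60% branch:
U = 1 − 10^((1.781 − T_v)/0.933)/100 = 0.6834

U ≈ 68.3 %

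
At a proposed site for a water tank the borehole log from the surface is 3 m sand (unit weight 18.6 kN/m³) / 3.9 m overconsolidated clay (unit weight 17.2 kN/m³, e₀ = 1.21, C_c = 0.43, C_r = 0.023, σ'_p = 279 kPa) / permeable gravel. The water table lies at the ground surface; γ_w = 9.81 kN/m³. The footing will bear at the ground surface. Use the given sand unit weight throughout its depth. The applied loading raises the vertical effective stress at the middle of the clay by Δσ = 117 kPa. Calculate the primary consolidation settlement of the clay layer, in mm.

S_c ≈ 23.8 mm

Mid-depth of clay below the ground surface: z = 3 + 3.9/2 = 4.95 m.
Total vertical stress at mid-clay: σ_v = 18.6×3 + 17.2×1.95 = 89.34 kPa.
Pore pressure: u = 9.81×(4.95 − 0) = 48.56 kPa.
Initial effective stress: σ'_0 = σ_v − u = 89.34 − 48.56 = 40.78 kPa.
Final effective stress: σ'_f = 40.78 + 117 = 157.78 kPa.
σ'_f = 157.78 ≤ σ'_p = 279 kPa, so the clay remains overconsolidated and only the recompression index applies:
S_c = C_r·H/(1+e₀)·log₁₀(σ'_f/σ'_0) = 0.023×3.9/2.21×log₁₀(157.78/40.78)
    = 0.040588 × 0.5876 = 0.02385 m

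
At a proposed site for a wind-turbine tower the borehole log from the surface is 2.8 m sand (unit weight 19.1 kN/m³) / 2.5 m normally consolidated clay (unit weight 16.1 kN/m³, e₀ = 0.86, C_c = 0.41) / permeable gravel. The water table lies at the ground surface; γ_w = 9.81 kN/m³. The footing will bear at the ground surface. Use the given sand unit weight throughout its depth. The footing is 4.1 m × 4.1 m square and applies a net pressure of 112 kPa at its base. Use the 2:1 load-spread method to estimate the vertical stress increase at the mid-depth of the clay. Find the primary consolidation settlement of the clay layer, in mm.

S_c ≈ 146 mm

Mid-depth of clay below the ground surface: z = 2.8 + 2.5/2 = 4.05 m.
Total vertical stress at mid-clay: σ_v = 19.1×2.8 + 16.1×1.25 = 73.605 kPa.
Pore pressure: u = 9.81×(4.05 − 0) = 39.73 kPa.
Initial effective stress: σ'_0 = σ_v − u = 73.605 − 39.73 = 33.875 kPa.
Stress increase at mid-clay by the 2:1 spreading method:
Δσ = qBL/((B+z)(L+z)) = 112×4.1×4.1/((4.1+4.05)(4.1+4.05)) = 28.345 kPa
Final effective stress: σ'_f = σ'_0 + Δσ = 33.875 + 28.345 = 62.22 kPa.
Normally consolidated clay, so the full stress increment lies on the virgin compression line:
S_c = C_c·H/(1+e₀)·log₁₀(σ'_f/σ'_0) = 0.41×2.5/(1+0.86)×log₁₀(62.22/33.875)
    = 0.55108 × 0.26405 = 0.1455 m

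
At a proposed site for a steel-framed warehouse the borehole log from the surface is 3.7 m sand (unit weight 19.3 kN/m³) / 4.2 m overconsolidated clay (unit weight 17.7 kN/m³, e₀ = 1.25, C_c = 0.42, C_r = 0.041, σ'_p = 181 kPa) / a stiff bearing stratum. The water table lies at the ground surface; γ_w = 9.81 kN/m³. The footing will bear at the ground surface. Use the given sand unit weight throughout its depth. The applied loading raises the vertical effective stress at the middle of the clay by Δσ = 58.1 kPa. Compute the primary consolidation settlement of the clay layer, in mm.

S_c ≈ 25 mm

Mid-depth of clay below the ground surface: z = 3.7 + 4.2/2 = 5.8 m.
Total vertical stress at mid-clay: σ_v = 19.3×3.7 + 17.7×2.1 = 108.58 kPa.
Pore pressure: u = 9.81×(5.8 − 0) = 56.898 kPa.
Initial effective stress: σ'_0 = σ_v − u = 108.58 − 56.898 = 51.682 kPa.
Final effective stress: σ'_f = 51.682 + 58.1 = 109.78 kPa.
σ'_f = 109.78 ≤ σ'_p = 181 kPa, so the clay remains overconsolidated and only the recompression index applies:
S_c = C_r·H/(1+e₀)·log₁₀(σ'_f/σ'_0) = 0.041×4.2/2.25×log₁₀(109.78/51.682)
    = 0.076535 × 0.32718 = 0.02504 m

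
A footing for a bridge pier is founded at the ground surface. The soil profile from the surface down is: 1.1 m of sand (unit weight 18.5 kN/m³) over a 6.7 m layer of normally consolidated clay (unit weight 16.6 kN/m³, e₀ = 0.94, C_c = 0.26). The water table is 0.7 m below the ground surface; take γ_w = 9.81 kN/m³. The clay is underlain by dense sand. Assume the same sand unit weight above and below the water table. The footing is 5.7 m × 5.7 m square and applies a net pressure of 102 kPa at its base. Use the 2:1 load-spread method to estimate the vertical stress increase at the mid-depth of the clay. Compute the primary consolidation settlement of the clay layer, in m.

S_c ≈ 0.234 m

Mid-depth of clay below the ground surface: z = 1.1 + 6.7/2 = 4.45 m.
Total vertical stress at mid-clay: σ_v = 18.5×1.1 + 16.6×3.35 = 75.96 kPa.
Pore pressure: u = 9.81×(4.45 − 0.7) = 36.788 kPa.
Initial effective stress: σ'_0 = σ_v − u = 75.96 − 36.788 = 39.172 kPa.
Stress increase at mid-clay by the 2:1 spreading method:
Δσ = qBL/((B+z)(L+z)) = 102×5.7×5.7/((5.7+4.45)(5.7+4.45)) = 32.168 kPa
Final effective stress: σ'_f = σ'_0 + Δσ = 39.172 + 32.168 = 71.34 kPa.
Normally consolidated clay, so the full stress increment lies on the virgin compression line:
S_c = C_c·H/(1+e₀)·log₁₀(σ'_f/σ'_0) = 0.26×6.7/(1+0.94)×log₁₀(71.34/39.172)
    = 0.89794 × 0.26036 = 0.2338 m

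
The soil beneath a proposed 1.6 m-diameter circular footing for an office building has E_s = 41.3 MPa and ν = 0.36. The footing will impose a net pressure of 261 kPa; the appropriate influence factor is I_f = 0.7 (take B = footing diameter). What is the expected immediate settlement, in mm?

S_e ≈ 6.16 mm

Immediate (elastic) settlement: S_e = q·B·(1−ν²)/E_s · I_f.
E_s = 41.3 MPa = 41300 kPa.
S_e = 261 × 1.6 × (1 − 0.36²) / 41300 × 0.7
    = 261 × 1.6 × 0.8704 / 41300 × 0.7
    = 0.006161 m = 6.161 mm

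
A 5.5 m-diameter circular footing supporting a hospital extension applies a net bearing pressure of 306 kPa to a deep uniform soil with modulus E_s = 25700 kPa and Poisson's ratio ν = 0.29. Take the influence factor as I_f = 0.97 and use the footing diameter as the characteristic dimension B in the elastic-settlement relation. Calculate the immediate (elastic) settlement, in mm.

S_e ≈ 58.2 mm

Immediate (elastic) settlement: S_e = q·B·(1−ν²)/E_s · I_f.
S_e = 306 × 5.5 × (1 − 0.29²) / 25700 × 0.97
    = 306 × 5.5 × 0.9159 / 25700 × 0.97
    = 0.05818 m = 58.18 mm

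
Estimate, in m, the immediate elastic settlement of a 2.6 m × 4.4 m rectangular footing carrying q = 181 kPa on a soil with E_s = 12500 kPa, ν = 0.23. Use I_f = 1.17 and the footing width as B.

Immediate (elastic) settlement: S_e = q·B·(1−ν²)/E_s · I_f.
S_e = 181 × 2.6 × (1 − 0.23²) / 12500 × 1.17
    = 181 × 2.6 × 0.9471 / 12500 × 1.17
    = 0.04172 m

S_e ≈ 0.0417 m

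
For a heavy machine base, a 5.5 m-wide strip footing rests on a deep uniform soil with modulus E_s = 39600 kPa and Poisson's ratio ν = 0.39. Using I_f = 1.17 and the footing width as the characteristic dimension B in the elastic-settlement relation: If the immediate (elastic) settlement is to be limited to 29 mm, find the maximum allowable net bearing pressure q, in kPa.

S_e = q·B·(1−ν²)/E_s · I_f  ⇒  q = S_e·E_s / (B·(1−ν²)·I_f).
q = 0.029 × 39600 / (5.5 × 0.8479 × 1.17) = 210.5 kPa

q ≈ 210 kPa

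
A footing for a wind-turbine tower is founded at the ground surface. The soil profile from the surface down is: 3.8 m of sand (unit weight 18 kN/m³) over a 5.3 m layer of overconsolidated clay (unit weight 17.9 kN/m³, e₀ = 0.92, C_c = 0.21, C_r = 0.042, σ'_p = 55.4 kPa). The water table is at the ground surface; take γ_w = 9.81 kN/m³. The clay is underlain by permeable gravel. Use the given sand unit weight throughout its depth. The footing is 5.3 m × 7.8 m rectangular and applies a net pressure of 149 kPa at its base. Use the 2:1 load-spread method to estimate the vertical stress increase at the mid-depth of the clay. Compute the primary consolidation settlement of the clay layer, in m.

S_c ≈ 0.123 m

Mid-depth of clay below the ground surface: z = 3.8 + 5.3/2 = 6.45 m.
Total vertical stress at mid-clay: σ_v = 18×3.8 + 17.9×2.65 = 115.83 kPa.
Pore pressure: u = 9.81×(6.45 − 0) = 63.275 kPa.
Initial effective stress: σ'_0 = σ_v − u = 115.83 − 63.275 = 52.555 kPa.
Stress increase at mid-clay by the 2:1 spreading method:
Δσ = qBL/((B+z)(L+z)) = 149×5.3×7.8/((5.3+6.45)(7.8+6.45)) = 36.788 kPa
Final effective stress: σ'_f = 52.555 + 36.788 = 89.343 kPa.
σ'_f = 89.343 > σ'_p = 55.4 kPa, so the stress path crosses the preconsolidation pressure — recompression up to σ'_p, then virgin compression beyond:
S_c = H/(1+e₀)·[C_r·log₁₀(σ'_p/σ'_0) + C_c·log₁₀(σ'_f/σ'_p)]
    = 5.3/1.92 × [0.042×log₁₀(55.4/52.555) + 0.21×log₁₀(89.343/55.4)]
    = 2.7604 × [0.00096162 + 0.043586] = 0.123 m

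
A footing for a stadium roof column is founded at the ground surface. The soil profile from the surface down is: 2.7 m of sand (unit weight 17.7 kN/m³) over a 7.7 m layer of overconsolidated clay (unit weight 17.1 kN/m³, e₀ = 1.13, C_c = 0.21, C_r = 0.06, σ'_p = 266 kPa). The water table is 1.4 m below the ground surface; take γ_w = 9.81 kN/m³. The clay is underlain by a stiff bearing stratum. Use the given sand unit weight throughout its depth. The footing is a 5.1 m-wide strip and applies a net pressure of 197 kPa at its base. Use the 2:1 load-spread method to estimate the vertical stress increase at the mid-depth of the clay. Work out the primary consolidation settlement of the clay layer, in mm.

S_c ≈ 81.2 mm

Mid-depth of clay below the ground surface: z = 2.7 + 7.7/2 = 6.55 m.
Total vertical stress at mid-clay: σ_v = 17.7×2.7 + 17.1×3.85 = 113.62 kPa.
Pore pressure: u = 9.81×(6.55 − 1.4) = 50.522 kPa.
Initial effective stress: σ'_0 = σ_v − u = 113.62 − 50.522 = 63.098 kPa.
Stress increase at mid-clay by the 2:1 spreading method:
Δσ = qB/(B+z) = 197×5.1/(5.1+6.55) = 86.24 kPa
Final effective stress: σ'_f = 63.098 + 86.24 = 149.34 kPa.
σ'_f = 149.34 ≤ σ'_p = 266 kPa, so the clay remains overconsolidated and only the recompression index applies:
S_c = C_r·H/(1+e₀)·log₁₀(σ'_f/σ'_0) = 0.06×7.7/2.13×log₁₀(149.34/63.098)
    = 0.2169 × 0.37416 = 0.08116 m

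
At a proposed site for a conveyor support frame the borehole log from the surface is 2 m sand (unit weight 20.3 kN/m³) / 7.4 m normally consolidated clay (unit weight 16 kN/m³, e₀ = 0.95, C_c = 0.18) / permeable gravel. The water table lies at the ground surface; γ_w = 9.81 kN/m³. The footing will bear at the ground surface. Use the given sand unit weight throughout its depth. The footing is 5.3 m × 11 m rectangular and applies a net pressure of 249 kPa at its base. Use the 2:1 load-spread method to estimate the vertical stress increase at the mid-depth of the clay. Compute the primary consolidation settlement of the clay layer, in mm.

S_c ≈ 306 mm

Mid-depth of clay below the ground surface: z = 2 + 7.4/2 = 5.7 m.
Total vertical stress at mid-clay: σ_v = 20.3×2 + 16×3.7 = 99.8 kPa.
Pore pressure: u = 9.81×(5.7 − 0) = 55.917 kPa.
Initial effective stress: σ'_0 = σ_v − u = 99.8 − 55.917 = 43.883 kPa.
Stress increase at mid-clay by the 2:1 spreading method:
Δσ = qBL/((B+z)(L+z)) = 249×5.3×11/((5.3+5.7)(11+5.7)) = 79.024 kPa
Final effective stress: σ'_f = σ'_0 + Δσ = 43.883 + 79.024 = 122.91 kPa.
Normally consolidated clay, so the full stress increment lies on the virgin compression line:
S_c = C_c·H/(1+e₀)·log₁₀(σ'_f/σ'_0) = 0.18×7.4/(1+0.95)×log₁₀(122.91/43.883)
    = 0.68308 × 0.44729 = 0.3055 m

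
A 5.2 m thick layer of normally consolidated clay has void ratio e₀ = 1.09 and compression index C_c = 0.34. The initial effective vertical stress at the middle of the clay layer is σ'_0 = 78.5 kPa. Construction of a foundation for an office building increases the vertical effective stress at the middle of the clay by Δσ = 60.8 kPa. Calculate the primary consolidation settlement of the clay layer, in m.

Final effective stress: σ'_f = σ'_0 + Δσ = 78.5 + 60.8 = 139.3 kPa.
Normally consolidated clay, so the full stress increment lies on the virgin compression line:
S_c = C_c·H/(1+e₀)·log₁₀(σ'_f/σ'_0) = 0.34×5.2/(1+1.09)×log₁₀(139.3/78.5)
    = 0.84593 × 0.24908 = 0.2107 m

S_c ≈ 0.211 m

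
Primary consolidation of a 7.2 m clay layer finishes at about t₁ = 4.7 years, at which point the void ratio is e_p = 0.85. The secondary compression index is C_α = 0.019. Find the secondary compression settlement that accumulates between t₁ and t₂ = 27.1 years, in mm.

S_s ≈ 56.3 mm

Secondary compression: S_s = C_α·H/(1+e_p)·log₁₀(t₂/t₁)
S_s = 0.019×7.2/(1+0.85)×log₁₀(27.1/4.7)
    = 0.07395 × 0.7609 = 0.05626 m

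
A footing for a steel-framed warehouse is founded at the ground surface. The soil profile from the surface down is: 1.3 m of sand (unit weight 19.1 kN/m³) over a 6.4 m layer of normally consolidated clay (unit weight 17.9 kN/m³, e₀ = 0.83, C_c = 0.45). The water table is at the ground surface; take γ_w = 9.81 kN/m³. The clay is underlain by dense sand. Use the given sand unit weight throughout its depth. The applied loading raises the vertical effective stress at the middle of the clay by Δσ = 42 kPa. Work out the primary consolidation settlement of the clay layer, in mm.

Mid-depth of clay below the ground surface: z = 1.3 + 6.4/2 = 4.5 m.
Total vertical stress at mid-clay: σ_v = 19.1×1.3 + 17.9×3.2 = 82.11 kPa.
Pore pressure: u = 9.81×(4.5 − 0) = 44.145 kPa.
Initial effective stress: σ'_0 = σ_v − u = 82.11 − 44.145 = 37.965 kPa.
Final effective stress: σ'_f = σ'_0 + Δσ = 37.965 + 42 = 79.965 kPa.
Normally consolidated clay, so the full stress increment lies on the virgin compression line:
S_c = C_c·H/(1+e₀)·log₁₀(σ'_f/σ'_0) = 0.45×6.4/(1+0.83)×log₁₀(79.965/37.965)
    = 1.5738 × 0.32352 = 0.5092 m

S_c ≈ 509 mm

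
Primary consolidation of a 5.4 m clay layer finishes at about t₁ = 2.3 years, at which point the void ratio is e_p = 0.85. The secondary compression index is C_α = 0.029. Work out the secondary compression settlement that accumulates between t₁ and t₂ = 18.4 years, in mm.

S_s ≈ 76.4 mm

Secondary compression: S_s = C_α·H/(1+e_p)·log₁₀(t₂/t₁)
S_s = 0.029×5.4/(1+0.85)×log₁₀(18.4/2.3)
    = 0.08465 × 0.9031 = 0.07645 m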